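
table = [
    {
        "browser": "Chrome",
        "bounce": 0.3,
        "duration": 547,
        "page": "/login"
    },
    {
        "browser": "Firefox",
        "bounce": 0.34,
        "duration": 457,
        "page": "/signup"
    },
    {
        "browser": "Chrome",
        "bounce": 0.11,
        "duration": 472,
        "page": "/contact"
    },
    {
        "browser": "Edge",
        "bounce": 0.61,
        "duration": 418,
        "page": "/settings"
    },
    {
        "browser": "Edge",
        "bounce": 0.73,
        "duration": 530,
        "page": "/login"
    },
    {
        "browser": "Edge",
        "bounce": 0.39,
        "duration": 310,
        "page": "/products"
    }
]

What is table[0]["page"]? "/login"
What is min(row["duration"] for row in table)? 310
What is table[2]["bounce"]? 0.11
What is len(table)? 6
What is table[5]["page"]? "/products"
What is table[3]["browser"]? "Edge"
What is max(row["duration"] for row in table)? 547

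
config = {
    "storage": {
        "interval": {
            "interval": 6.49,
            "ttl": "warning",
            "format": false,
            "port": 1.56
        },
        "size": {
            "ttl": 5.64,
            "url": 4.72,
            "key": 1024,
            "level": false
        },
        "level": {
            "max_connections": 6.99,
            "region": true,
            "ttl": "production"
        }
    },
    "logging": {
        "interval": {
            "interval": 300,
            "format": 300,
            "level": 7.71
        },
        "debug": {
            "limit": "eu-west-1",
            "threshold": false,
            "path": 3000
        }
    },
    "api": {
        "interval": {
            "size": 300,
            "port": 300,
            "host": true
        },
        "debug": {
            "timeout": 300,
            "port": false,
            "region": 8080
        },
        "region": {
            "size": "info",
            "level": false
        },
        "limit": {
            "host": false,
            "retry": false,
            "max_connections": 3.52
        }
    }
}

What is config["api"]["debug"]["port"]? False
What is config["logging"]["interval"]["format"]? 300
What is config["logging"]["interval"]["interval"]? 300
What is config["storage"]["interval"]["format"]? False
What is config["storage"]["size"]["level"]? False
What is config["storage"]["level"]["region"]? True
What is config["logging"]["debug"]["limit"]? "eu-west-1"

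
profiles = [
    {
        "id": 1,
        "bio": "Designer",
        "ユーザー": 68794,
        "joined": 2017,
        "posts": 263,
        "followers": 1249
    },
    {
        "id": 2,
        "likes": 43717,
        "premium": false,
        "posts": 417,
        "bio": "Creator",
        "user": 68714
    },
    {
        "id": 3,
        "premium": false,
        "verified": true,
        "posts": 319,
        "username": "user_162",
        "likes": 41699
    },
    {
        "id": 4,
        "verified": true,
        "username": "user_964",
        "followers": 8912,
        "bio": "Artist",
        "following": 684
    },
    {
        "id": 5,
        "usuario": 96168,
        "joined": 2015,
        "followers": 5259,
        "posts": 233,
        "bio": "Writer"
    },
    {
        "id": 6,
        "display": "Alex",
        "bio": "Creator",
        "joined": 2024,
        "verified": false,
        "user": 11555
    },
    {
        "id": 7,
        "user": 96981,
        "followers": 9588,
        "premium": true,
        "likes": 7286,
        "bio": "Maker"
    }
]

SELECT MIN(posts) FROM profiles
233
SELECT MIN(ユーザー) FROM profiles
68794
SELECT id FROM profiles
[1, 2, 3, 4, 5, 6, 7]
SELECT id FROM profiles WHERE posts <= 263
[1, 5]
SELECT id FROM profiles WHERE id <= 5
[1, 2, 3, 4, 5]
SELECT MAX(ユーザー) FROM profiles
68794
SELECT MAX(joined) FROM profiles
2024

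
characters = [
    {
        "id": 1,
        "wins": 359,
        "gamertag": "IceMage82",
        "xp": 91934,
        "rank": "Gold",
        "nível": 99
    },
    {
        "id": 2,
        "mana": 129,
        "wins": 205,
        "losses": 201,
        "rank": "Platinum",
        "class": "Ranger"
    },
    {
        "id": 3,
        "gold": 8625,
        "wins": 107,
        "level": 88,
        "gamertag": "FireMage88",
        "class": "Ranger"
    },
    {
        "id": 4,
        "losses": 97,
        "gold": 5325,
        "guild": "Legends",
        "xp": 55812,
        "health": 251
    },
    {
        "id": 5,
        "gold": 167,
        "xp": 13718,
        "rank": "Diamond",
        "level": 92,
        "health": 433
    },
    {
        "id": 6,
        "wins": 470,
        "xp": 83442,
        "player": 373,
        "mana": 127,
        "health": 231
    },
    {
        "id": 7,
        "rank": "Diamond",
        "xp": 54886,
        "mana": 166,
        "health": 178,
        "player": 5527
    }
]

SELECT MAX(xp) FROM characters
91934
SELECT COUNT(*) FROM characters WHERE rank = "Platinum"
1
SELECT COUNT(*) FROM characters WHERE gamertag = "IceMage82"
1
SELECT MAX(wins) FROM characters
470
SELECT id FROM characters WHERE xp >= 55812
[1, 4, 6]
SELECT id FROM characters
[1, 2, 3, 4, 5, 6, 7]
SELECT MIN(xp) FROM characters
13718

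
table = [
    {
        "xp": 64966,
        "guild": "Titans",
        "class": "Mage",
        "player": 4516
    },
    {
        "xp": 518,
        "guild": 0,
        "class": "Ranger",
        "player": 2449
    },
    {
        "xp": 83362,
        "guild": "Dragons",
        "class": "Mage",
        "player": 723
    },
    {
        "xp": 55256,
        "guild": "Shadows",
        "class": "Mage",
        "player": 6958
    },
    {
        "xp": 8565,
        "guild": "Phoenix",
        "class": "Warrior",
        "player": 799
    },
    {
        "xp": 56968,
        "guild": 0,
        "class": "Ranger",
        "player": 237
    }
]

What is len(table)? 6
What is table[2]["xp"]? 83362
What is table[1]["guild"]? 0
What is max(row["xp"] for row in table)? 83362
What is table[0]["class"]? "Mage"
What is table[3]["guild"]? "Shadows"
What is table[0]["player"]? 4516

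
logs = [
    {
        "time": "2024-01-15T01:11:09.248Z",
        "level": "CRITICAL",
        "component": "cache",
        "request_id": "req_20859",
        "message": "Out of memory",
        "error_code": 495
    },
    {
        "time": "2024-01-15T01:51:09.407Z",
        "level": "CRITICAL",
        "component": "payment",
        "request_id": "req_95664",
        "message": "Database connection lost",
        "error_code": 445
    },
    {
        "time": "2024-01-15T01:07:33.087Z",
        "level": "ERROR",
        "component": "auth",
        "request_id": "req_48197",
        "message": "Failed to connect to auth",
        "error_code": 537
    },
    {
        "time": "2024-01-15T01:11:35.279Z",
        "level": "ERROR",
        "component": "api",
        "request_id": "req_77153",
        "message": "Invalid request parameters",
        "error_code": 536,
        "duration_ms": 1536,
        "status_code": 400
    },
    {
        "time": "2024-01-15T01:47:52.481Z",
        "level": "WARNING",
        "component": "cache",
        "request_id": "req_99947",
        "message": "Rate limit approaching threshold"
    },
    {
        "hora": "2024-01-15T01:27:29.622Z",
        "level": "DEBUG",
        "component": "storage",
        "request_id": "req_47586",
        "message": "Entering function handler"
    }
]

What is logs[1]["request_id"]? "req_95664"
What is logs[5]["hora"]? "2024-01-15T01:27:29.622Z"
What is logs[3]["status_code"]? 400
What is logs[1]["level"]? "CRITICAL"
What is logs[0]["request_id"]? "req_20859"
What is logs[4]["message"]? "Rate limit approaching threshold"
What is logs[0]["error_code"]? 495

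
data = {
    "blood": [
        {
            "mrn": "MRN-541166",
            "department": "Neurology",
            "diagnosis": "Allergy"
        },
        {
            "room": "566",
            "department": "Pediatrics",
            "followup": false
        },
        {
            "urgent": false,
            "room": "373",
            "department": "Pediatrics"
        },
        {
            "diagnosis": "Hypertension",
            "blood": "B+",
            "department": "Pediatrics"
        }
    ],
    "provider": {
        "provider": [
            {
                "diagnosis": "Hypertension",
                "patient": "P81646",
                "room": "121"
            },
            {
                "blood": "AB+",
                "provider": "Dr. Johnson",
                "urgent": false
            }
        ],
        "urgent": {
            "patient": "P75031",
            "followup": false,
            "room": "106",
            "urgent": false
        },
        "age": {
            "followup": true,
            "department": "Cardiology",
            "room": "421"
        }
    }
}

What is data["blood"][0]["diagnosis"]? "Allergy"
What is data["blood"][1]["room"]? "566"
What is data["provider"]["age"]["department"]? "Cardiology"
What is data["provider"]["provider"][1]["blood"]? "AB+"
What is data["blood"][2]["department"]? "Pediatrics"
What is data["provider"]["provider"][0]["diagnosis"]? "Hypertension"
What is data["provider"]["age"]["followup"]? True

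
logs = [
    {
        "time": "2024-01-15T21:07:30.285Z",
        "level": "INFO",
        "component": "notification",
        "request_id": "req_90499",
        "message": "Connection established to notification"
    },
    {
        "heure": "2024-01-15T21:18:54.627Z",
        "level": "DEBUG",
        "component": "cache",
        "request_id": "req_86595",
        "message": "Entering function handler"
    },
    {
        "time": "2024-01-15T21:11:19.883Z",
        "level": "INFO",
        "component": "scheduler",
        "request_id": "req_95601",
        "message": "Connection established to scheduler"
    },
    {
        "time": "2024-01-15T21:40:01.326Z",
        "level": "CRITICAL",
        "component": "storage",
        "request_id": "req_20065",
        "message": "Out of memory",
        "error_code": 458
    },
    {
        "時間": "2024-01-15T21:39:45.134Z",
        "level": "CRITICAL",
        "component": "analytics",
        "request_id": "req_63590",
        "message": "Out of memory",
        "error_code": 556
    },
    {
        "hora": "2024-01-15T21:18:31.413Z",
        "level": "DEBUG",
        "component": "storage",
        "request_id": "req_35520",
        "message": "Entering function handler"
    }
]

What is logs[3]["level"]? "CRITICAL"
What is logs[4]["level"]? "CRITICAL"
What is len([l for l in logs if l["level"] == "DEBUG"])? 2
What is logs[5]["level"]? "DEBUG"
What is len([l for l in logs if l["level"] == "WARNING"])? 0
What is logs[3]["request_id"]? "req_20065"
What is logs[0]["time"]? "2024-01-15T21:07:30.285Z"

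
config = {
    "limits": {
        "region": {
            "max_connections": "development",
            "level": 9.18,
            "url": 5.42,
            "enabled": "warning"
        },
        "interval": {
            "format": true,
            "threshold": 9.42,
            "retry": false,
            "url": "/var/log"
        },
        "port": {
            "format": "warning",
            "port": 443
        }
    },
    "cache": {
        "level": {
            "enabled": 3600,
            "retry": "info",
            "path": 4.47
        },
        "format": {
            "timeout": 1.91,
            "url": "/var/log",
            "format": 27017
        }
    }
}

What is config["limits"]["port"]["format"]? "warning"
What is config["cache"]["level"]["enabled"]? 3600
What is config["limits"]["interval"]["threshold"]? 9.42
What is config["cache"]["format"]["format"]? 27017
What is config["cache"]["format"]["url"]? "/var/log"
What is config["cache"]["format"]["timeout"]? 1.91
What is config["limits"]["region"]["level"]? 9.18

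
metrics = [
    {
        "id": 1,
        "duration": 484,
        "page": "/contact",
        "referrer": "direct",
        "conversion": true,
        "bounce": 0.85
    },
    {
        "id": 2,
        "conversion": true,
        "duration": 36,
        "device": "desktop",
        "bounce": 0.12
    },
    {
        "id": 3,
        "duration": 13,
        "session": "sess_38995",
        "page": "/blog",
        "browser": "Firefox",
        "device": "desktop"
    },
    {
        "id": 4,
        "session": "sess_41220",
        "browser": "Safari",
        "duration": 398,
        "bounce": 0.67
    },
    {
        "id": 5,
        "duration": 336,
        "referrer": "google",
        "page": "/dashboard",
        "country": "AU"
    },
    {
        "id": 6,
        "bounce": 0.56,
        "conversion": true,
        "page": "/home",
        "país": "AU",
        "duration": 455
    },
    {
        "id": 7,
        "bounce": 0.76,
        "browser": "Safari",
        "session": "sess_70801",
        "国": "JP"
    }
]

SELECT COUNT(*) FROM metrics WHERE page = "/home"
1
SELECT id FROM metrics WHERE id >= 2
[2, 3, 4, 5, 6, 7]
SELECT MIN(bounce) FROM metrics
0.12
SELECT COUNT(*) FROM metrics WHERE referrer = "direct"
1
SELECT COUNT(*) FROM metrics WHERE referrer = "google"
1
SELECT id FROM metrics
[1, 2, 3, 4, 5, 6, 7]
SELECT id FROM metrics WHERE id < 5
[1, 2, 3, 4]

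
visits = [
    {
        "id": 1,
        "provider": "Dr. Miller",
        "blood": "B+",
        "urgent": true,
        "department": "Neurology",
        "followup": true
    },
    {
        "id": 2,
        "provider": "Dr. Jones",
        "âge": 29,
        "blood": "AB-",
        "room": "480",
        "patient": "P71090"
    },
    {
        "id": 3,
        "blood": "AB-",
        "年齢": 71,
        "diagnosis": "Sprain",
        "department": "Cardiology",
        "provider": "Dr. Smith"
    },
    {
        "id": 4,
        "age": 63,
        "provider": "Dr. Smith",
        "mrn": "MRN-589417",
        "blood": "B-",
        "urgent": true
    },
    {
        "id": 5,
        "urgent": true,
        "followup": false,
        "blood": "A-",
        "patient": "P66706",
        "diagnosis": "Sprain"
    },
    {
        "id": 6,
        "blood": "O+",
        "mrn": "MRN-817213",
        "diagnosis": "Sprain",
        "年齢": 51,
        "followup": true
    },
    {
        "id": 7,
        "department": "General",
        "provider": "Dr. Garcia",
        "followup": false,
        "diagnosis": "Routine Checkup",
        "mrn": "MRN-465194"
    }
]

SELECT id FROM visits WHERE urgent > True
[]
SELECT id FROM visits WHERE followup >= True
[1, 6]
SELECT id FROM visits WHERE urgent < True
[]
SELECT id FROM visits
[1, 2, 3, 4, 5, 6, 7]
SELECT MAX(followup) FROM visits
True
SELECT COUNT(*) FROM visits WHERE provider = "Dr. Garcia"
1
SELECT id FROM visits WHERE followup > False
[1, 6]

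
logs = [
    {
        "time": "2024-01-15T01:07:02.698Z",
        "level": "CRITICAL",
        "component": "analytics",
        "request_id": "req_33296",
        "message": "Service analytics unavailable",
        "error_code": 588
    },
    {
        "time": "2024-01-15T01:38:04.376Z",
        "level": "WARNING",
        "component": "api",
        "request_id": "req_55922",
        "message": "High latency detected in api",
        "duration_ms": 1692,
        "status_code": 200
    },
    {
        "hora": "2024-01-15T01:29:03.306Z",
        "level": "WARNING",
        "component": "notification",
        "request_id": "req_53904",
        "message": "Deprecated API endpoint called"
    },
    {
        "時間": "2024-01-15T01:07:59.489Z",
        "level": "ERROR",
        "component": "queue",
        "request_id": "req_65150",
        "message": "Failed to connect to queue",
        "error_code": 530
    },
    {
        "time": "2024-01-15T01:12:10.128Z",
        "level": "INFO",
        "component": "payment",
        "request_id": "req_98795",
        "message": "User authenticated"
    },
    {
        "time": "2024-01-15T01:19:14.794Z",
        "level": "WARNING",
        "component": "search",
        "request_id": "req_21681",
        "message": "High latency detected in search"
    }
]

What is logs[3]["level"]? "ERROR"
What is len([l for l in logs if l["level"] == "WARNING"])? 3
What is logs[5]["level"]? "WARNING"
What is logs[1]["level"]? "WARNING"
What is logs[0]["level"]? "CRITICAL"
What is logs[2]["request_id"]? "req_53904"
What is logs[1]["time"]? "2024-01-15T01:38:04.376Z"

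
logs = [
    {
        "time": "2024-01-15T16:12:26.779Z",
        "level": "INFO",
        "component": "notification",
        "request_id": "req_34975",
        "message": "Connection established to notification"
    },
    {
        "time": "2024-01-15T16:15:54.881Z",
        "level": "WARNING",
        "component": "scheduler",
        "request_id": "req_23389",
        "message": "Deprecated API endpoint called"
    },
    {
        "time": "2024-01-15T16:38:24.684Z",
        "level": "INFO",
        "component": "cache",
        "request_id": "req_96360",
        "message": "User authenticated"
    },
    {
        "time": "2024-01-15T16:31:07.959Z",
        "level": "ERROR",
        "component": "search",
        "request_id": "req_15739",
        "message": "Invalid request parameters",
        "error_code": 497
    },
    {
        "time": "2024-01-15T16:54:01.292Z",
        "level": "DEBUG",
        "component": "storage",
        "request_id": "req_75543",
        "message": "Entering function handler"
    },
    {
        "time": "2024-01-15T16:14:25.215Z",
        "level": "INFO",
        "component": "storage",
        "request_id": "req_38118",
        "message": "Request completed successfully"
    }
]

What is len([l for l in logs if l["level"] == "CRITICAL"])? 0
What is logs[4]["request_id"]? "req_75543"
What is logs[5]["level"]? "INFO"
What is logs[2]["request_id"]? "req_96360"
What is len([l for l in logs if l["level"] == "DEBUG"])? 1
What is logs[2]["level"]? "INFO"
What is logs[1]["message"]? "Deprecated API endpoint called"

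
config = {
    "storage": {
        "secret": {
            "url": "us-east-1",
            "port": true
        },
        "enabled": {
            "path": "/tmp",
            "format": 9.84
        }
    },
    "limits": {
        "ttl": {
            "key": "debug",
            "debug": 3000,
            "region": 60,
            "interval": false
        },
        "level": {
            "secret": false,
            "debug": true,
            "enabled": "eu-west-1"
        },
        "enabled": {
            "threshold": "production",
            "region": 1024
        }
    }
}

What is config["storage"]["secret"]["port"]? True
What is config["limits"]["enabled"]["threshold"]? "production"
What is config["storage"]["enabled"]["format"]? 9.84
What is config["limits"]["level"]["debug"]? True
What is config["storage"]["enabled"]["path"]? "/tmp"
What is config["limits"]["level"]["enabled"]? "eu-west-1"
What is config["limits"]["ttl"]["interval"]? False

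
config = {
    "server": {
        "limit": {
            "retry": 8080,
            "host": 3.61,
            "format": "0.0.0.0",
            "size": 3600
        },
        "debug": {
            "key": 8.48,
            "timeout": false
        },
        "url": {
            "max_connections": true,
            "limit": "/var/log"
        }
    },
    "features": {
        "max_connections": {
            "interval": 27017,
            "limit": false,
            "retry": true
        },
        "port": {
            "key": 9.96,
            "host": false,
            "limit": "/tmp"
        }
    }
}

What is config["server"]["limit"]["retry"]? 8080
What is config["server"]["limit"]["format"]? "0.0.0.0"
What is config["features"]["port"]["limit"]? "/tmp"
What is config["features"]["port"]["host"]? False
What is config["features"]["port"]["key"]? 9.96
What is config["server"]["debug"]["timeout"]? False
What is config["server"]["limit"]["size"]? 3600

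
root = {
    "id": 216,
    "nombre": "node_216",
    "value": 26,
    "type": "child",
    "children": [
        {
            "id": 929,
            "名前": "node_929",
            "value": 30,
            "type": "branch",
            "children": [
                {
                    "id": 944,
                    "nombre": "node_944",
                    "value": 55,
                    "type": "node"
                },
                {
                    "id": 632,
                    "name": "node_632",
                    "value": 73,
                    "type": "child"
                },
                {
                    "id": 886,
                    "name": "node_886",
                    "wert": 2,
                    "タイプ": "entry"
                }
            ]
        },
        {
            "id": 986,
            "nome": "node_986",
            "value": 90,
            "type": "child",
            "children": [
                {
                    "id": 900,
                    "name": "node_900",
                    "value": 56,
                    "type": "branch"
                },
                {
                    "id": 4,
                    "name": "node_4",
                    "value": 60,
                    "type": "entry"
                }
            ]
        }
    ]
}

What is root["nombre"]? "node_216"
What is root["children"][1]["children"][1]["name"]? "node_4"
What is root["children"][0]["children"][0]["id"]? 944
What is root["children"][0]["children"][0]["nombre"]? "node_944"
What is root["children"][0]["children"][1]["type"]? "child"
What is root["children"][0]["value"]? 30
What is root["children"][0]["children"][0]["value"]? 55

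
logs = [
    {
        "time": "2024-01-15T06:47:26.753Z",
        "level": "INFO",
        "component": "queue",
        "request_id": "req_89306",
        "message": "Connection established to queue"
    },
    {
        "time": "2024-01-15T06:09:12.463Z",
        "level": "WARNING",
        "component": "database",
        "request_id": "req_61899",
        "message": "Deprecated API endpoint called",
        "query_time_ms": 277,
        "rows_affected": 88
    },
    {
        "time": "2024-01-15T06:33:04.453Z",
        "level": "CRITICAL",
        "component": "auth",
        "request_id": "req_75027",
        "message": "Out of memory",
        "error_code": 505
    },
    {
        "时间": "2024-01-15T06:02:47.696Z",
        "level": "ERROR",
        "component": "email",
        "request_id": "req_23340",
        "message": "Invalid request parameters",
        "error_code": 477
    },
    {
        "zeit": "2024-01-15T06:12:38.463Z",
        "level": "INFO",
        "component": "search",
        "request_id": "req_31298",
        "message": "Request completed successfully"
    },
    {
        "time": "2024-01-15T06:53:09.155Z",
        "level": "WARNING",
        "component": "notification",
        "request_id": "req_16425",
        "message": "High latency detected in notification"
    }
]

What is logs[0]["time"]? "2024-01-15T06:47:26.753Z"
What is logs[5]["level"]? "WARNING"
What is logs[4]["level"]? "INFO"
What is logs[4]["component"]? "search"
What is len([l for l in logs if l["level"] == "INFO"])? 2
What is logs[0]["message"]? "Connection established to queue"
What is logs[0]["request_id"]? "req_89306"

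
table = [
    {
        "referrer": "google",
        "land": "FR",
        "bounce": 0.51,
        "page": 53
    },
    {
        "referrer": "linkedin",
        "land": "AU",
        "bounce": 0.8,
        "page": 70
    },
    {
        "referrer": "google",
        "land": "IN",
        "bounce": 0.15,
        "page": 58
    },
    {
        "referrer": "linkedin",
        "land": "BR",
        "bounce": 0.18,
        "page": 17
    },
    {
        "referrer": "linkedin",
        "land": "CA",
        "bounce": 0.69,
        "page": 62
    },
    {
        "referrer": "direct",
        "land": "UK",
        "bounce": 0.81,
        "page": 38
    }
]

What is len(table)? 6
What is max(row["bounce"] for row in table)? 0.81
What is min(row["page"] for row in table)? 17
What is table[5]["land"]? "UK"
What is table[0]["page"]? 53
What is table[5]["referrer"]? "direct"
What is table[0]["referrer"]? "google"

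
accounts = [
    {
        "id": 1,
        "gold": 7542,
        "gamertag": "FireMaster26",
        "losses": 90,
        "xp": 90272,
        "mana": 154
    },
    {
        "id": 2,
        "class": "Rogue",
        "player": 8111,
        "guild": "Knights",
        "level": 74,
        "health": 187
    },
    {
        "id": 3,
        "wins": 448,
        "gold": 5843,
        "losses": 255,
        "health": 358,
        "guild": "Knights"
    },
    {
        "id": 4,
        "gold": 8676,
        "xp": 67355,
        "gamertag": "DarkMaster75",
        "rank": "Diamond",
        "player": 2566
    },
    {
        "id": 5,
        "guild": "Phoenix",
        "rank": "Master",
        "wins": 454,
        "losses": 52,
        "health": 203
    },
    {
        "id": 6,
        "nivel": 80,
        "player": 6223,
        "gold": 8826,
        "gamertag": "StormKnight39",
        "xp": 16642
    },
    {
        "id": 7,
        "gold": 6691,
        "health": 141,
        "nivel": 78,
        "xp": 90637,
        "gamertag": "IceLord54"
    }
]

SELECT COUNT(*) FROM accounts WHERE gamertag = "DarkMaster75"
1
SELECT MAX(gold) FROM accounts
8826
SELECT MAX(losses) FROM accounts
255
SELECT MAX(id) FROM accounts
7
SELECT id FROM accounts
[1, 2, 3, 4, 5, 6, 7]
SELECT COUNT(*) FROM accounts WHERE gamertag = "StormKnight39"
1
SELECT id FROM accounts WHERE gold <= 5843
[3]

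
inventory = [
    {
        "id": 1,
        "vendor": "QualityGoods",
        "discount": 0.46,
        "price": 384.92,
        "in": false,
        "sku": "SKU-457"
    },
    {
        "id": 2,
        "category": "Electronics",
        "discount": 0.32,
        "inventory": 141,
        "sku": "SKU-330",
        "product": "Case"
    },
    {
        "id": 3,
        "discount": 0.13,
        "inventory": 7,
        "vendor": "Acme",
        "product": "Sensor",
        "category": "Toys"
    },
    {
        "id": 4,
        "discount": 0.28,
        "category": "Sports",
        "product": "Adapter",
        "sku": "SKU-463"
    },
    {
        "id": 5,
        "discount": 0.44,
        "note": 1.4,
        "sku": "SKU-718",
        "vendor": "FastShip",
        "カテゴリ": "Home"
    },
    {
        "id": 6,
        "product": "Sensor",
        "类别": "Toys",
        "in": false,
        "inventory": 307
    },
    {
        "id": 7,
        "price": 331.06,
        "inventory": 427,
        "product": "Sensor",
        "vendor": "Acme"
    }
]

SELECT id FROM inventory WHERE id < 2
[1]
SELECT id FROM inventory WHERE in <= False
[1, 6]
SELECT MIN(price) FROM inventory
331.06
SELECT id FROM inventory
[1, 2, 3, 4, 5, 6, 7]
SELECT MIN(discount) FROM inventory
0.13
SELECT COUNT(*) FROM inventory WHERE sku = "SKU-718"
1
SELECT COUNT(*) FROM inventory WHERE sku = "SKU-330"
1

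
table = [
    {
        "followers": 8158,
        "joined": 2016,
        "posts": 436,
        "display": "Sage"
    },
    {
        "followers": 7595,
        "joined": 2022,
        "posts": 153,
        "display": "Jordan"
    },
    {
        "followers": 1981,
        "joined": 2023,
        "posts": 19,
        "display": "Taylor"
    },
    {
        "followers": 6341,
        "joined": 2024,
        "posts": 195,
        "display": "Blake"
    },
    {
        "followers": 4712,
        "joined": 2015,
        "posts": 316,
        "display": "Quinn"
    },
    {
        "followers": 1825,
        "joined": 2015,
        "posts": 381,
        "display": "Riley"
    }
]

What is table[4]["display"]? "Quinn"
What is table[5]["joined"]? 2015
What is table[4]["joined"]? 2015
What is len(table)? 6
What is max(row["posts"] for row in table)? 436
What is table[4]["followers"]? 4712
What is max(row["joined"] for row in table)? 2024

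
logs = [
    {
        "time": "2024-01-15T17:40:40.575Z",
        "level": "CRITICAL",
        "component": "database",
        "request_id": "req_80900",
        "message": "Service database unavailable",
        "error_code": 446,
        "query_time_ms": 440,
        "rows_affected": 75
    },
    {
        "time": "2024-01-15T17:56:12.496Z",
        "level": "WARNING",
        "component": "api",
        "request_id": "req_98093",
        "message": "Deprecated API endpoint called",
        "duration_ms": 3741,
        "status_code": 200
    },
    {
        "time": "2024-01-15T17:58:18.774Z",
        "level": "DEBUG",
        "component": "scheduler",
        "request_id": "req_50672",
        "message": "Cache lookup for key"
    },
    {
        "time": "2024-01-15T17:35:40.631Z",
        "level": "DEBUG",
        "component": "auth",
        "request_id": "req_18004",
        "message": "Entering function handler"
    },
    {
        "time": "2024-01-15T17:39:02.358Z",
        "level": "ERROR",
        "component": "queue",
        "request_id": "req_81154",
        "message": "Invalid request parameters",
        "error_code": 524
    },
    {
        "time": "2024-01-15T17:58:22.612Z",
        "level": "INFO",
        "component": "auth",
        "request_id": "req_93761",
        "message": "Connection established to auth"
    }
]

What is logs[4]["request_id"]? "req_81154"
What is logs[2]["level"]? "DEBUG"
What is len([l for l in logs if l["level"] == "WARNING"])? 1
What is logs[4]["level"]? "ERROR"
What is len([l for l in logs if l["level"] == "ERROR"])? 1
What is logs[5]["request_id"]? "req_93761"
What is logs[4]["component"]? "queue"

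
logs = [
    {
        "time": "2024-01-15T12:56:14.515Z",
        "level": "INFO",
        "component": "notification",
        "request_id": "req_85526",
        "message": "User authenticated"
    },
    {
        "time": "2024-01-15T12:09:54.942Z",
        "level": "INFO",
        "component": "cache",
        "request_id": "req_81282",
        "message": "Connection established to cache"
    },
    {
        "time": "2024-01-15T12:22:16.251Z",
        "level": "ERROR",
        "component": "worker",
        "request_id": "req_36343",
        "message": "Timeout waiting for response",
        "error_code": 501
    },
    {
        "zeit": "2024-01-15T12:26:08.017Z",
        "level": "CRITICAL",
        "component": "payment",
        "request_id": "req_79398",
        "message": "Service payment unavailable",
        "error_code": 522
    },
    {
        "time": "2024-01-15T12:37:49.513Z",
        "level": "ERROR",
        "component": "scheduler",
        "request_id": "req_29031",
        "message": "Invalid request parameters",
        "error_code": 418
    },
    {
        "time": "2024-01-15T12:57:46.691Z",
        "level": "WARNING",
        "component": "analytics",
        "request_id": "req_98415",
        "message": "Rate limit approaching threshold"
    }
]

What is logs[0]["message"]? "User authenticated"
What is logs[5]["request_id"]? "req_98415"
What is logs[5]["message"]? "Rate limit approaching threshold"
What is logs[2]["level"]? "ERROR"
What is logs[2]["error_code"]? 501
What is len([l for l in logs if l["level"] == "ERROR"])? 2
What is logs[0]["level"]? "INFO"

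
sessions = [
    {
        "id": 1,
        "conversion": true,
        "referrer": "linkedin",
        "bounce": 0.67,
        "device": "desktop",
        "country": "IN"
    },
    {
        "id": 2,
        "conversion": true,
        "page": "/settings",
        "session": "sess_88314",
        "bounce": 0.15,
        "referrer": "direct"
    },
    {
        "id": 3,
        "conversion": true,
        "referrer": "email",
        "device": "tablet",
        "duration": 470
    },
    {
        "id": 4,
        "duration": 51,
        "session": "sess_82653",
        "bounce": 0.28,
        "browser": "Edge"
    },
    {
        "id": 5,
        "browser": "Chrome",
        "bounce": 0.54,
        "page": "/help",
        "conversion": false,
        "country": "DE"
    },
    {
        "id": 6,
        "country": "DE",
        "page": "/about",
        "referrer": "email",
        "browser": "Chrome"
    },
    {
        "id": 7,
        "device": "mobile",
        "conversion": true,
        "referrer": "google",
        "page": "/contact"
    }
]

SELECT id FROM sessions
[1, 2, 3, 4, 5, 6, 7]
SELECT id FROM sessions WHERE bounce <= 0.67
[1, 2, 4, 5]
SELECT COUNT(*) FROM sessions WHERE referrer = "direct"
1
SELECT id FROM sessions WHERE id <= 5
[1, 2, 3, 4, 5]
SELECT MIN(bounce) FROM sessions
0.15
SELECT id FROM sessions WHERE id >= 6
[6, 7]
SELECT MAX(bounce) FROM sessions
0.67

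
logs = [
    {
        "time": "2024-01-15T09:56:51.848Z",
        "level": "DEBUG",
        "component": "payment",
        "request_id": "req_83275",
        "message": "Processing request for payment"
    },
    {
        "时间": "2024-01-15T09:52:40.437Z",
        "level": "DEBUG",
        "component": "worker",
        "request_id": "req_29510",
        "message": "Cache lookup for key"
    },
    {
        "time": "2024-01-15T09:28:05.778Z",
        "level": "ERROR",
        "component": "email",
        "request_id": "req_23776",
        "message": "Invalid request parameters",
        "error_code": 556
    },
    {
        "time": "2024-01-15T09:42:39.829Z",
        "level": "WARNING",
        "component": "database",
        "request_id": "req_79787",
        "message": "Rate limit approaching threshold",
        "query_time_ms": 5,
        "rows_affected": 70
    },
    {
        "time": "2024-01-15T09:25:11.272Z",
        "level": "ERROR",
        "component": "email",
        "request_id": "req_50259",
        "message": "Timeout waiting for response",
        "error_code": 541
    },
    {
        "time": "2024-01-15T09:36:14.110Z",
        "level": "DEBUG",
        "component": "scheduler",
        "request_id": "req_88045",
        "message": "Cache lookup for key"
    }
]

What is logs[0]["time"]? "2024-01-15T09:56:51.848Z"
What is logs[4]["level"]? "ERROR"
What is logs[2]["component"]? "email"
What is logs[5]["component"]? "scheduler"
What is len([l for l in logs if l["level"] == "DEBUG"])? 3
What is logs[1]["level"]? "DEBUG"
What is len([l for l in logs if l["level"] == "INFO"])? 0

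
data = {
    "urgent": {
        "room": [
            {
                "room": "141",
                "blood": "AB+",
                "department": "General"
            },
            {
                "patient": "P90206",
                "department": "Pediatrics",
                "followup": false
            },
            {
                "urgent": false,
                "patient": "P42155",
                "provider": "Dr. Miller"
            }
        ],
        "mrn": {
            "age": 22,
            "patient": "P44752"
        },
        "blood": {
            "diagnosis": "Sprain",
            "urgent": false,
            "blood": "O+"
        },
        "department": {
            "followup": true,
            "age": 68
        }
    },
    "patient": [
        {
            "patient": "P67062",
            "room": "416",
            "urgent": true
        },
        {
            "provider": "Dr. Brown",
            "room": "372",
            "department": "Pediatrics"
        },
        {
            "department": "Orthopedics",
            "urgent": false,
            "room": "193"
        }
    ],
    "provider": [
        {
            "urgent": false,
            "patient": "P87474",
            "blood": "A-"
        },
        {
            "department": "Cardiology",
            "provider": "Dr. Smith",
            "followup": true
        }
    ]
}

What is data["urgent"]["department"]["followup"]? True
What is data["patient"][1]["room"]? "372"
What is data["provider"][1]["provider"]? "Dr. Smith"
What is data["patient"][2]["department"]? "Orthopedics"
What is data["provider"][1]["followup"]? True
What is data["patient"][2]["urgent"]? False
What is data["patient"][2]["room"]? "193"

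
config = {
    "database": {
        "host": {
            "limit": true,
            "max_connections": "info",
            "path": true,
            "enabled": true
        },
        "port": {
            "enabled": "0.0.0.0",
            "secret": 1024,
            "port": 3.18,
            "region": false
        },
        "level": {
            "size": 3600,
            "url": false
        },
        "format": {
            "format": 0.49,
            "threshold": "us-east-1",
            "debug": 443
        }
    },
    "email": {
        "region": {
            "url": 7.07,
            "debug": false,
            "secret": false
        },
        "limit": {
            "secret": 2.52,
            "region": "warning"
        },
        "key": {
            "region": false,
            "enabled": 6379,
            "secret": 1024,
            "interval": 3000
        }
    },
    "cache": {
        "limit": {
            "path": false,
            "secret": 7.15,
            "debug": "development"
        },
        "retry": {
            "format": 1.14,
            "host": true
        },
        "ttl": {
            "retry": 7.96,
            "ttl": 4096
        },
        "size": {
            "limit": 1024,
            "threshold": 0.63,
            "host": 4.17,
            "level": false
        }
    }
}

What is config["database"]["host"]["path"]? True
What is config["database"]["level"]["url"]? False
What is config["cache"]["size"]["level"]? False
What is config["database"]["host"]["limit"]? True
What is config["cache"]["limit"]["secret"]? 7.15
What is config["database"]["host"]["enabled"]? True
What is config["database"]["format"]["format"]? 0.49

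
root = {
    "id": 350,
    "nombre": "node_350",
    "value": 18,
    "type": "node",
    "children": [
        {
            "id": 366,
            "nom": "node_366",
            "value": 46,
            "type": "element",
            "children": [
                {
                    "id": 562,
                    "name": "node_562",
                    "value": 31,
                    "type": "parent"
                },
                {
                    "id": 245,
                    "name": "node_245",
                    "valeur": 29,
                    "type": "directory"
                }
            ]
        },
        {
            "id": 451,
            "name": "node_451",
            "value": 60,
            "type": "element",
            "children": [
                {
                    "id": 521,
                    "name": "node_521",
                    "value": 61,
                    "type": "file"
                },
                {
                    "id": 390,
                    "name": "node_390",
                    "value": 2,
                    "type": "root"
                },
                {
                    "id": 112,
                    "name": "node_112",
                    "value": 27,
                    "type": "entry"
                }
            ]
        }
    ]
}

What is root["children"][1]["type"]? "element"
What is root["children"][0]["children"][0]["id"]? 562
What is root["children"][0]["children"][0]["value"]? 31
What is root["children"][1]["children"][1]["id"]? 390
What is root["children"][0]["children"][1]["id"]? 245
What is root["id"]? 350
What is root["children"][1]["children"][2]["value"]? 27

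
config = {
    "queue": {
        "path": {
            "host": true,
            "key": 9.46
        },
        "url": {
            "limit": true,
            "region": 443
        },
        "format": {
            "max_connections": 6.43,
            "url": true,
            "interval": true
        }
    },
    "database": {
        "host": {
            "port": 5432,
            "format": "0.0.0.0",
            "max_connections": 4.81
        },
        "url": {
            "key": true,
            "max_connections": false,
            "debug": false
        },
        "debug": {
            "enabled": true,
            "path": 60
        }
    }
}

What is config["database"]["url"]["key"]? True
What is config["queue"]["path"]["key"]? 9.46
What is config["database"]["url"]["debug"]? False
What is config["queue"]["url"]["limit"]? True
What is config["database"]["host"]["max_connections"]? 4.81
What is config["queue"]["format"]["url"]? True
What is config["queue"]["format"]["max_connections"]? 6.43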